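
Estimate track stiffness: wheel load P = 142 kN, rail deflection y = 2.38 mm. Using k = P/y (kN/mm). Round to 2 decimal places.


Track stiffness k = P / y
k = 142 / 2.38
k = 59.66 kN/mm

59.66


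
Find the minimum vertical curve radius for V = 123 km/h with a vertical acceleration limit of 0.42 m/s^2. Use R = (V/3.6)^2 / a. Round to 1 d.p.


Convert speed: V = 123 / 3.6 = 34.1667 m/s
V^2 = 1167.3611 m^2/s^2
R_v = 1167.3611 / 0.42
R_v = 2779.4 m

2779.4


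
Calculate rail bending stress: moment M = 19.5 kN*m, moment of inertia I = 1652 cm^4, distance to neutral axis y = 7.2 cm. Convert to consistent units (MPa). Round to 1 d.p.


Convert units:
M = 19.5 kN*m = 19500000 N*mm
y = 7.2 cm = 72 mm
I = 1652 cm^4 = 16520000 mm^4
sigma = 19500000 * 72 / 16520000
sigma = 85.0 MPa

85.0


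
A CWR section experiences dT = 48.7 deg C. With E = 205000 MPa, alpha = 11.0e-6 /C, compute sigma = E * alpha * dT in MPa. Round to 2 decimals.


sigma = E * alpha * dT
sigma = 205000 * 11.0e-6 * 48.7
sigma = 2.255 * 48.7
sigma = 109.82 MPa

109.82


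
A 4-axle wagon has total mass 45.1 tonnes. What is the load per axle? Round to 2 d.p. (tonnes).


Load per axle = total weight / number of axles
Load = 45.1 / 4
Load = 11.28 tonnes

11.28


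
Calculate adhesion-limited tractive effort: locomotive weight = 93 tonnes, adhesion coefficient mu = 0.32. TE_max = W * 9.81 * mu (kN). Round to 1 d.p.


TE_max = W * g * mu
TE_max = 93 * 9.81 * 0.32
TE_max = 912.33 * 0.32
TE_max = 291.9 kN

291.9


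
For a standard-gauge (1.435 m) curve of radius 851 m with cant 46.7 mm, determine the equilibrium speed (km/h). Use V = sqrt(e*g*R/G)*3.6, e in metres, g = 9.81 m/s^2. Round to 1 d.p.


Convert cant: e = 46.7 mm = 0.0467 m
V_ms = sqrt(0.0467 * 9.81 * 851 / 1.435)
V_ms = sqrt(271.683677) = 16.4828 m/s
V = 16.4828 * 3.6 = 59.3 km/h

59.3


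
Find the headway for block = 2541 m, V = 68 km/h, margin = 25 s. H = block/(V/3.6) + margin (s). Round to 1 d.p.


V = 68 / 3.6 = 18.8889 m/s
Block traversal time = 2541 / 18.8889 = 134.5235 s
Headway = 134.5235 + 25
Headway = 159.5 s

159.5


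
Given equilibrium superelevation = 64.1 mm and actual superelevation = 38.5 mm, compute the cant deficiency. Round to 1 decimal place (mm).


Cant deficiency = equilibrium cant - actual cant
CD = 64.1 - 38.5
CD = 25.6 mm

25.6


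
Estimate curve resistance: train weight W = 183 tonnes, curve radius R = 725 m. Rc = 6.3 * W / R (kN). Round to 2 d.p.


Rc = 6.3 * W / R
Rc = 6.3 * 183 / 725
Rc = 1152.9 / 725
Rc = 1.59 kN

1.59


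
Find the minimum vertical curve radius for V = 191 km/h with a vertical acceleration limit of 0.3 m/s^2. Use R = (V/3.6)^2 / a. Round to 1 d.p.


Convert speed: V = 191 / 3.6 = 53.0556 m/s
V^2 = 2814.892 m^2/s^2
R_v = 2814.892 / 0.3
R_v = 9383.0 m

9383.0


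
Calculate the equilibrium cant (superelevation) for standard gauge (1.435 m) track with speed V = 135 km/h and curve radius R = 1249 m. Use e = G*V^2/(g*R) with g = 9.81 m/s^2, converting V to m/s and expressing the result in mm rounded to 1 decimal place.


Convert speed: V = 135 / 3.6 = 37.5 m/s
Apply formula: e = 1.435 * 37.5^2 / (9.81 * 1249)
e = 1.435 * 1406.25 / 12252.69
e = 0.164696 m = 164.7 mm

164.7


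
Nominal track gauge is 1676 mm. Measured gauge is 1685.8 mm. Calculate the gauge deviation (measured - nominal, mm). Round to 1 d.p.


Deviation = measured - nominal
Deviation = 1685.8 - 1676
Deviation = 9.8 mm

9.8


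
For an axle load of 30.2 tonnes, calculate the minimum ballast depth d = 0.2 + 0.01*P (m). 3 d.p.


d = 0.2 + 0.01 * 30.2
d = 0.2 + 0.302
d = 0.502 m

0.502


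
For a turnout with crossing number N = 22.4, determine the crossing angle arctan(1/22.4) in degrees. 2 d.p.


1/N = 1/22.4 = 0.044643
angle = arctan(0.044643) = 0.044613 rad
angle = 0.044613 * 180/pi = 2.56 degrees

2.56


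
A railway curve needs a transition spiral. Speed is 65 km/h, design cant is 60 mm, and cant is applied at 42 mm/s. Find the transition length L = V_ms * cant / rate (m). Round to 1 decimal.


Convert speed: V = 65 / 3.6 = 18.0556 m/s
L = 18.0556 * 60 / 42
L = 1083.3333 / 42
L = 25.8 m

25.8


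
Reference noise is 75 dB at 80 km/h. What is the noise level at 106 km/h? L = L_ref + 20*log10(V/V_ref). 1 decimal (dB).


V/V_ref = 106 / 80 = 1.325
log10(1.325) = 0.122216
20 * 0.122216 = 2.4443
L = 75 + 2.4443 = 77.4 dB

77.4


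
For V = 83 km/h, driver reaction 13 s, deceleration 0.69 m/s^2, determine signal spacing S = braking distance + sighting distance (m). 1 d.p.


V = 83 / 3.6 = 23.0556 m/s
Braking distance = 23.0556^2 / (2*0.69) = 385.1874 m
Sighting distance = 23.0556 * 13 = 299.7222 m
S = 385.1874 + 299.7222 = 684.9 m

684.9


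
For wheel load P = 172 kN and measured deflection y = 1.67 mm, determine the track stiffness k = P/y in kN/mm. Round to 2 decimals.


Track stiffness k = P / y
k = 172 / 1.67
k = 102.99 kN/mm

102.99


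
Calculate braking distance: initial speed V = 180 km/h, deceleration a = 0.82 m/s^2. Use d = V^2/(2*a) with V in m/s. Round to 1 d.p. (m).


Convert speed: V = 180 / 3.6 = 50.0 m/s
V^2 = 2500.0
d = 2500.0 / (2 * 0.82)
d = 2500.0 / 1.64
d = 1524.4 m

1524.4


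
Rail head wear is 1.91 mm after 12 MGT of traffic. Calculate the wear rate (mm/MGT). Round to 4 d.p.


Wear rate = total wear / cumulative tonnage
Rate = 1.91 / 12
Rate = 0.1592 mm/MGT

0.1592


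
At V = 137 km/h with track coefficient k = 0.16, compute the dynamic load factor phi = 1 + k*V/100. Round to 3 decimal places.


phi = 1 + k * V / 100
phi = 1 + 0.16 * 137 / 100
phi = 1 + 0.2192
phi = 1.219

1.219


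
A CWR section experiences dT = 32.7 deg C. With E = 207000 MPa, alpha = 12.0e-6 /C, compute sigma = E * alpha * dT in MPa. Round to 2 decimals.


sigma = E * alpha * dT
sigma = 207000 * 12.0e-6 * 32.7
sigma = 2.484 * 32.7
sigma = 81.23 MPa

81.23


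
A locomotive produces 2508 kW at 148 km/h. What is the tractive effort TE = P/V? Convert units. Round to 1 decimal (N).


Convert: P = 2508 kW = 2508000 W
V = 148 / 3.6 = 41.1111 m/s
TE = 2508000 / 41.1111
TE = 61005.4 N

61005.4


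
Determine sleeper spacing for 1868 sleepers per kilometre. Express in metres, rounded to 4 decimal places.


Spacing = 1000 m / number of sleepers
Spacing = 1000 / 1868
Spacing = 0.5353 m

0.5353


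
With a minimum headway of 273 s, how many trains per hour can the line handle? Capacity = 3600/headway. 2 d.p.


Capacity = 3600 / headway
Capacity = 3600 / 273
Capacity = 13.19 trains/hour

13.19


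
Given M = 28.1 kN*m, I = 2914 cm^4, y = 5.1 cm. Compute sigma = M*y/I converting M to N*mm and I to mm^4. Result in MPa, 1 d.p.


Convert units:
M = 28.1 kN*m = 28100000 N*mm
y = 5.1 cm = 51 mm
I = 2914 cm^4 = 29140000 mm^4
sigma = 28100000 * 51 / 29140000
sigma = 49.2 MPa

49.2


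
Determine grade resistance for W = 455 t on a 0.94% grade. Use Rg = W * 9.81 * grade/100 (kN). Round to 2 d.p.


Rg = W * 9.81 * grade / 100
Rg = 455 * 9.81 * 0.94 / 100
Rg = 4463.55 * 0.0094
Rg = 41.96 kN

41.96


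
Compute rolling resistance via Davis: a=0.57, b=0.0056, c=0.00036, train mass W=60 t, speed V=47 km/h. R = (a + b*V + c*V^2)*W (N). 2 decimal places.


b*V = 0.0056 * 47 = 0.2632
c*V^2 = 0.00036 * 2209 = 0.79524
R_per_t = 0.57 + 0.2632 + 0.79524 = 1.62844 N/t
R_total = 1.62844 * 60 = 97.71 N

97.71


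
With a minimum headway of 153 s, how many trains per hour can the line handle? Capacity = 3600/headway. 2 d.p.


Capacity = 3600 / headway
Capacity = 3600 / 153
Capacity = 23.53 trains/hour

23.53


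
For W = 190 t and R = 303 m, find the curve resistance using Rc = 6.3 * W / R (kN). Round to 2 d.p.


Rc = 6.3 * W / R
Rc = 6.3 * 190 / 303
Rc = 1197.0 / 303
Rc = 3.95 kN

3.95


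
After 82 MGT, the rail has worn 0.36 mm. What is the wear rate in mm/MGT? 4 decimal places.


Wear rate = total wear / cumulative tonnage
Rate = 0.36 / 82
Rate = 0.0044 mm/MGT

0.0044


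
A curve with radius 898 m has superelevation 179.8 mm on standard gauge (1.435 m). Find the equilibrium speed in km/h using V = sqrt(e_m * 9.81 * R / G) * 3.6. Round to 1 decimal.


Convert cant: e = 179.8 mm = 0.1798 m
V_ms = sqrt(0.1798 * 9.81 * 898 / 1.435)
V_ms = sqrt(1103.78155) = 33.2232 m/s
V = 33.2232 * 3.6 = 119.6 km/h

119.6


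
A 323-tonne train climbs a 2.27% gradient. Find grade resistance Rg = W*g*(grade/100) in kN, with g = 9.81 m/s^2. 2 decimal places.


Rg = W * 9.81 * grade / 100
Rg = 323 * 9.81 * 2.27 / 100
Rg = 3168.63 * 0.0227
Rg = 71.93 kN

71.93


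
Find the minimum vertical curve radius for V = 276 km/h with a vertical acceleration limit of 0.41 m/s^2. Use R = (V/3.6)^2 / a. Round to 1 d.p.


Convert speed: V = 276 / 3.6 = 76.6667 m/s
V^2 = 5877.7778 m^2/s^2
R_v = 5877.7778 / 0.41
R_v = 14336.0 m

14336.0


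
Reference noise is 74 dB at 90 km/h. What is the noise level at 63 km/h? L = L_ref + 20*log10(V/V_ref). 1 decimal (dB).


V/V_ref = 63 / 90 = 0.7
log10(0.7) = -0.154902
20 * -0.154902 = -3.098
L = 74 + -3.098 = 70.9 dB

70.9


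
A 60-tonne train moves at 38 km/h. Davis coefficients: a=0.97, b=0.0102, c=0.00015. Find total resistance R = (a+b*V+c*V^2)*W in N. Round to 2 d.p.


b*V = 0.0102 * 38 = 0.3876
c*V^2 = 0.00015 * 1444 = 0.2166
R_per_t = 0.97 + 0.3876 + 0.2166 = 1.5742 N/t
R_total = 1.5742 * 60 = 94.45 N

94.45


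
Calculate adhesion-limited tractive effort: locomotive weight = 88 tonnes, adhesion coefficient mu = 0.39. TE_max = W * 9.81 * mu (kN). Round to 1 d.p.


TE_max = W * g * mu
TE_max = 88 * 9.81 * 0.39
TE_max = 863.28 * 0.39
TE_max = 336.7 kN

336.7


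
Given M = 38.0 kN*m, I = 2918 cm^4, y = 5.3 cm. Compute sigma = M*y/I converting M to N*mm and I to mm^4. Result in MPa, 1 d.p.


Convert units:
M = 38.0 kN*m = 38000000 N*mm
y = 5.3 cm = 53 mm
I = 2918 cm^4 = 29180000 mm^4
sigma = 38000000 * 53 / 29180000
sigma = 69.0 MPa

69.0


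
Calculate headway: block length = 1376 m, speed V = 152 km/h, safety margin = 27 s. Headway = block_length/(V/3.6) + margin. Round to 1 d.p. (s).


V = 152 / 3.6 = 42.2222 m/s
Block traversal time = 1376 / 42.2222 = 32.5895 s
Headway = 32.5895 + 27
Headway = 59.6 s

59.6


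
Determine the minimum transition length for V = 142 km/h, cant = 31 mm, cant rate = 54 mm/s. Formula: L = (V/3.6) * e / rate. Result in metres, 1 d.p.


Convert speed: V = 142 / 3.6 = 39.4444 m/s
L = 39.4444 * 31 / 54
L = 1222.7778 / 54
L = 22.6 m

22.6


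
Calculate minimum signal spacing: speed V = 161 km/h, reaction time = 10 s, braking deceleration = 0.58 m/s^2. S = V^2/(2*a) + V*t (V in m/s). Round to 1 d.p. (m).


V = 161 / 3.6 = 44.7222 m/s
Braking distance = 44.7222^2 / (2*0.58) = 1724.2044 m
Sighting distance = 44.7222 * 10 = 447.2222 m
S = 1724.2044 + 447.2222 = 2171.4 m

2171.4


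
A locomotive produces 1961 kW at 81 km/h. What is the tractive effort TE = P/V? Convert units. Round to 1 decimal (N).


Convert: P = 1961 kW = 1961000 W
V = 81 / 3.6 = 22.5 m/s
TE = 1961000 / 22.5
TE = 87155.6 N

87155.6


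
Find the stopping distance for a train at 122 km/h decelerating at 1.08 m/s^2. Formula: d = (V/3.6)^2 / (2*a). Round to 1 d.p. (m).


Convert speed: V = 122 / 3.6 = 33.8889 m/s
V^2 = 1148.4568
d = 1148.4568 / (2 * 1.08)
d = 1148.4568 / 2.16
d = 531.7 m

531.7


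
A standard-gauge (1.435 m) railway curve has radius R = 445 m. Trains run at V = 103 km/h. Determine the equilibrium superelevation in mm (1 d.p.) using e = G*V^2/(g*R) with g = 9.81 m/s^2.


Convert speed: V = 103 / 3.6 = 28.6111 m/s
Apply formula: e = 1.435 * 28.6111^2 / (9.81 * 445)
e = 1.435 * 818.5957 / 4365.45
e = 0.269087 m = 269.1 mm

269.1


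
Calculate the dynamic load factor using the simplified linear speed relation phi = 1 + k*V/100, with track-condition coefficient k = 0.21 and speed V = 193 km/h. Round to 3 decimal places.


phi = 1 + k * V / 100
phi = 1 + 0.21 * 193 / 100
phi = 1 + 0.4053
phi = 1.405

1.405


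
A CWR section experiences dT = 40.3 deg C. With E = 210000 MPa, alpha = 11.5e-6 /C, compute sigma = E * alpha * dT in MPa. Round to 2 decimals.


sigma = E * alpha * dT
sigma = 210000 * 11.5e-6 * 40.3
sigma = 2.415 * 40.3
sigma = 97.32 MPa

97.32


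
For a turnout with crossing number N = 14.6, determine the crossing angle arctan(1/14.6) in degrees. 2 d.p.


1/N = 1/14.6 = 0.068493
angle = arctan(0.068493) = 0.068386 rad
angle = 0.068386 * 180/pi = 3.92 degrees

3.92


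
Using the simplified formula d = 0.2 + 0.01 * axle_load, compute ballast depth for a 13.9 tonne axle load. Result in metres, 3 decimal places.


d = 0.2 + 0.01 * 13.9
d = 0.2 + 0.139
d = 0.339 m

0.339


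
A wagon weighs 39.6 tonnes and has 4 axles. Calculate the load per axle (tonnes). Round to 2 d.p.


Load per axle = total weight / number of axles
Load = 39.6 / 4
Load = 9.90 tonnes

9.90


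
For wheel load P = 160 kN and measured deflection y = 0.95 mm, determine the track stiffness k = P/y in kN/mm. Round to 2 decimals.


Track stiffness k = P / y
k = 160 / 0.95
k = 168.42 kN/mm

168.42


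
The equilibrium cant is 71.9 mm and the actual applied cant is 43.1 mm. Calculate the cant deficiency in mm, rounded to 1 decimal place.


Cant deficiency = equilibrium cant - actual cant
CD = 71.9 - 43.1
CD = 28.8 mm

28.8


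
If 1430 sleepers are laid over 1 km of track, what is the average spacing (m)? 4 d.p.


Spacing = 1000 m / number of sleepers
Spacing = 1000 / 1430
Spacing = 0.6993 m

0.6993


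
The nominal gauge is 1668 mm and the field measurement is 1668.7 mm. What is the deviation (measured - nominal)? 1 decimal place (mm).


Deviation = measured - nominal
Deviation = 1668.7 - 1668
Deviation = 0.7 mm

0.7


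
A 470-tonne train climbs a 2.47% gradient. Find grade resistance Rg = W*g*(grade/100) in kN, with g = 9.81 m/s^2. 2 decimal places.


Rg = W * 9.81 * grade / 100
Rg = 470 * 9.81 * 2.47 / 100
Rg = 4610.7 * 0.0247
Rg = 113.88 kN

113.88


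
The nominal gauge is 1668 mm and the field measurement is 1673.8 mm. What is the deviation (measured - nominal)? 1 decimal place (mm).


Deviation = measured - nominal
Deviation = 1673.8 - 1668
Deviation = 5.8 mm

5.8


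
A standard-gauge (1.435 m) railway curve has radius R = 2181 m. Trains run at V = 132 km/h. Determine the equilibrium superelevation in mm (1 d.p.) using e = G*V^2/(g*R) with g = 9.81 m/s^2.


Convert speed: V = 132 / 3.6 = 36.6667 m/s
Apply formula: e = 1.435 * 36.6667^2 / (9.81 * 2181)
e = 1.435 * 1344.4444 / 21395.61
e = 0.090172 m = 90.2 mm

90.2


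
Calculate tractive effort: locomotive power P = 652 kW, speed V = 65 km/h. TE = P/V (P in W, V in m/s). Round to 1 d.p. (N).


Convert: P = 652 kW = 652000 W
V = 65 / 3.6 = 18.0556 m/s
TE = 652000 / 18.0556
TE = 36110.8 N

36110.8


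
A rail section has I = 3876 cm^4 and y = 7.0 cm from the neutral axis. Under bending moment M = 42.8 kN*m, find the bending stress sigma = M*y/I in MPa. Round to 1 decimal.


Convert units:
M = 42.8 kN*m = 42800000 N*mm
y = 7.0 cm = 70 mm
I = 3876 cm^4 = 38760000 mm^4
sigma = 42800000 * 70 / 38760000
sigma = 77.3 MPa

77.3


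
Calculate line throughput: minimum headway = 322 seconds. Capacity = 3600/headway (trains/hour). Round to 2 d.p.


Capacity = 3600 / headway
Capacity = 3600 / 322
Capacity = 11.18 trains/hour

11.18


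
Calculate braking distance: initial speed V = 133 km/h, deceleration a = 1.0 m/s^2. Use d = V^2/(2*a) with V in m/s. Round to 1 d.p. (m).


Convert speed: V = 133 / 3.6 = 36.9444 m/s
V^2 = 1364.892
d = 1364.892 / (2 * 1.0)
d = 1364.892 / 2.0
d = 682.4 m

682.4


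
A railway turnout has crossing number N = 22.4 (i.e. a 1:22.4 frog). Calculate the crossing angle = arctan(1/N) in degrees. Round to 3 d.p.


1/N = 1/22.4 = 0.044643
angle = arctan(0.044643) = 0.044613 rad
angle = 0.044613 * 180/pi = 2.556 degrees

2.556


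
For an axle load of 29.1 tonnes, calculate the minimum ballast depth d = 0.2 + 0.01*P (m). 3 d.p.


d = 0.2 + 0.01 * 29.1
d = 0.2 + 0.291
d = 0.491 m

0.491


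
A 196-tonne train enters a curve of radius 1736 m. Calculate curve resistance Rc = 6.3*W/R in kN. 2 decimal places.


Rc = 6.3 * W / R
Rc = 6.3 * 196 / 1736
Rc = 1234.8 / 1736
Rc = 0.71 kN

0.71


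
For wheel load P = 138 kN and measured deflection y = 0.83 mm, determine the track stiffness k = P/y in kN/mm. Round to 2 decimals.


Track stiffness k = P / y
k = 138 / 0.83
k = 166.27 kN/mm

166.27


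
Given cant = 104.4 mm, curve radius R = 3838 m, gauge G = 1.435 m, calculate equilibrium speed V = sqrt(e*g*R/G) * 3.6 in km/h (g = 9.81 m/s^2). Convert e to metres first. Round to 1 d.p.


Convert cant: e = 104.4 mm = 0.1044 m
V_ms = sqrt(0.1044 * 9.81 * 3838 / 1.435)
V_ms = sqrt(2739.192636) = 52.3373 m/s
V = 52.3373 * 3.6 = 188.4 km/h

188.4


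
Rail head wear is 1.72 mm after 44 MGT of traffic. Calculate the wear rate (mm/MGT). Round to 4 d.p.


Wear rate = total wear / cumulative tonnage
Rate = 1.72 / 44
Rate = 0.0391 mm/MGT

0.0391


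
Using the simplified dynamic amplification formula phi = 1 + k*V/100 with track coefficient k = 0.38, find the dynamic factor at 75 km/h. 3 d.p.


phi = 1 + k * V / 100
phi = 1 + 0.38 * 75 / 100
phi = 1 + 0.285
phi = 1.285

1.285


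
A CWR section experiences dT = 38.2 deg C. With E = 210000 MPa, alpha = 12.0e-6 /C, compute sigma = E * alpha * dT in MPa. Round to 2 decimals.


sigma = E * alpha * dT
sigma = 210000 * 12.0e-6 * 38.2
sigma = 2.52 * 38.2
sigma = 96.26 MPa

96.26


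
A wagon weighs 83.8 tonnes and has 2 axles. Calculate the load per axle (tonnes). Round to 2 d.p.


Load per axle = total weight / number of axles
Load = 83.8 / 2
Load = 41.90 tonnes

41.90


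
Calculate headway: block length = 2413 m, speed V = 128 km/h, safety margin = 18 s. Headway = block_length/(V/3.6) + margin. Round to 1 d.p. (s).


V = 128 / 3.6 = 35.5556 m/s
Block traversal time = 2413 / 35.5556 = 67.8656 s
Headway = 67.8656 + 18
Headway = 85.9 s

85.9


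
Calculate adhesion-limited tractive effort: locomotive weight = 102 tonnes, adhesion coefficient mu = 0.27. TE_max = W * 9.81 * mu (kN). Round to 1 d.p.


TE_max = W * g * mu
TE_max = 102 * 9.81 * 0.27
TE_max = 1000.62 * 0.27
TE_max = 270.2 kN

270.2


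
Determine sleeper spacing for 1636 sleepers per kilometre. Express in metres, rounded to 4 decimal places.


Spacing = 1000 m / number of sleepers
Spacing = 1000 / 1636
Spacing = 0.6112 m

0.6112


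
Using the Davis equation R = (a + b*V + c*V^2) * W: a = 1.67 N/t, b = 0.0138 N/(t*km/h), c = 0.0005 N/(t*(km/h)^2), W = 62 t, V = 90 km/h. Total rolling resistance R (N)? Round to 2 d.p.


b*V = 0.0138 * 90 = 1.242
c*V^2 = 0.0005 * 8100 = 4.05
R_per_t = 1.67 + 1.242 + 4.05 = 6.962 N/t
R_total = 6.962 * 62 = 431.64 N

431.64


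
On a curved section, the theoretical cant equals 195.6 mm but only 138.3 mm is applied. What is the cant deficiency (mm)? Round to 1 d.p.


Cant deficiency = equilibrium cant - actual cant
CD = 195.6 - 138.3
CD = 57.3 mm

57.3


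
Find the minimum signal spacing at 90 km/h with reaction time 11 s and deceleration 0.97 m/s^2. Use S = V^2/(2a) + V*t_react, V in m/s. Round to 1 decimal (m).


V = 90 / 3.6 = 25.0 m/s
Braking distance = 25.0^2 / (2*0.97) = 322.1649 m
Sighting distance = 25.0 * 11 = 275.0 m
S = 322.1649 + 275.0 = 597.2 m

597.2


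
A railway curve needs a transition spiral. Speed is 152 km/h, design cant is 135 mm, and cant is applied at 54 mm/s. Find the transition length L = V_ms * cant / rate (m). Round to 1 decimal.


Convert speed: V = 152 / 3.6 = 42.2222 m/s
L = 42.2222 * 135 / 54
L = 5700.0 / 54
L = 105.6 m

105.6


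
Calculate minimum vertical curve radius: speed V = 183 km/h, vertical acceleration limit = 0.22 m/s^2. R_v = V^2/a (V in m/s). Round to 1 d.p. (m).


Convert speed: V = 183 / 3.6 = 50.8333 m/s
V^2 = 2584.0278 m^2/s^2
R_v = 2584.0278 / 0.22
R_v = 11745.6 m

11745.6


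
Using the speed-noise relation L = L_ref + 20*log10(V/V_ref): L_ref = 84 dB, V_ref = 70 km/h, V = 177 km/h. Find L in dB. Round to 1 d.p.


V/V_ref = 177 / 70 = 2.528571
log10(2.528571) = 0.402875
20 * 0.402875 = 8.0575
L = 84 + 8.0575 = 92.1 dB

92.1


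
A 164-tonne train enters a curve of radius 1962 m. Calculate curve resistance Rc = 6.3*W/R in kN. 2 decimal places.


Rc = 6.3 * W / R
Rc = 6.3 * 164 / 1962
Rc = 1033.2 / 1962
Rc = 0.53 kN

0.53


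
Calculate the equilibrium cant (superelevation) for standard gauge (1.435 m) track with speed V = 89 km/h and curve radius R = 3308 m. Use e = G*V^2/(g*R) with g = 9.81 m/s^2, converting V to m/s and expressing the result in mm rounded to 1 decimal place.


Convert speed: V = 89 / 3.6 = 24.7222 m/s
Apply formula: e = 1.435 * 24.7222^2 / (9.81 * 3308)
e = 1.435 * 611.1883 / 32451.48
e = 0.027027 m = 27.0 mm

27.0


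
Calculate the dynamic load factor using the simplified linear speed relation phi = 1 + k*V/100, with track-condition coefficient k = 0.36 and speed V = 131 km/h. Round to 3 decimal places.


phi = 1 + k * V / 100
phi = 1 + 0.36 * 131 / 100
phi = 1 + 0.4716
phi = 1.472

1.472


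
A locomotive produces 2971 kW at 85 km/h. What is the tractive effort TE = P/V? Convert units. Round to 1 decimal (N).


Convert: P = 2971 kW = 2971000 W
V = 85 / 3.6 = 23.6111 m/s
TE = 2971000 / 23.6111
TE = 125830.6 N

125830.6


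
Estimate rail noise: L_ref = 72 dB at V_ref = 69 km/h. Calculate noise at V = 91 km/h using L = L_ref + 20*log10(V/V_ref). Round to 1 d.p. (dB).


V/V_ref = 91 / 69 = 1.318841
log10(1.318841) = 0.120192
20 * 0.120192 = 2.4038
L = 72 + 2.4038 = 74.4 dB

74.4


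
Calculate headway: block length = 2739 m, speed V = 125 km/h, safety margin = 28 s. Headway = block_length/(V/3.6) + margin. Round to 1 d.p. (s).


V = 125 / 3.6 = 34.7222 m/s
Block traversal time = 2739 / 34.7222 = 78.8832 s
Headway = 78.8832 + 28
Headway = 106.9 s

106.9


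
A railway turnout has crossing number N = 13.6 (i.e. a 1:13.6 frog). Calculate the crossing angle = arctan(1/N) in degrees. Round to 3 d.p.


1/N = 1/13.6 = 0.073529
angle = arctan(0.073529) = 0.073397 rad
angle = 0.073397 * 180/pi = 4.205 degrees

4.205


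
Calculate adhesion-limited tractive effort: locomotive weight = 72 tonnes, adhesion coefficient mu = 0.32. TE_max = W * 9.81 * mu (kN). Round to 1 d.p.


TE_max = W * g * mu
TE_max = 72 * 9.81 * 0.32
TE_max = 706.32 * 0.32
TE_max = 226.0 kN

226.0


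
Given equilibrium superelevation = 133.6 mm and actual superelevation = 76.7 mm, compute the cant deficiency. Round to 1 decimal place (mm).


Cant deficiency = equilibrium cant - actual cant
CD = 133.6 - 76.7
CD = 56.9 mm

56.9


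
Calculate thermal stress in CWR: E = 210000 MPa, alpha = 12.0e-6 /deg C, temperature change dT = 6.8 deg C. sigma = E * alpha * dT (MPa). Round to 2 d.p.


sigma = E * alpha * dT
sigma = 210000 * 12.0e-6 * 6.8
sigma = 2.52 * 6.8
sigma = 17.14 MPa

17.14


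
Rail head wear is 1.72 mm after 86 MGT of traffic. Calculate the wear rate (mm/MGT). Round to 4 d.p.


Wear rate = total wear / cumulative tonnage
Rate = 1.72 / 86
Rate = 0.0200 mm/MGT

0.0200


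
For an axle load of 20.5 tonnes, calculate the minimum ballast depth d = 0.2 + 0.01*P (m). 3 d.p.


d = 0.2 + 0.01 * 20.5
d = 0.2 + 0.205
d = 0.405 m

0.405


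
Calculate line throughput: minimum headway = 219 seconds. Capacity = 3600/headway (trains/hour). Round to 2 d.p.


Capacity = 3600 / headway
Capacity = 3600 / 219
Capacity = 16.44 trains/hour

16.44


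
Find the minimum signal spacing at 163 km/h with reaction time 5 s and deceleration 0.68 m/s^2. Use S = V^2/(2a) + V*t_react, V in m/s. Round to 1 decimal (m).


V = 163 / 3.6 = 45.2778 m/s
Braking distance = 45.2778^2 / (2*0.68) = 1507.4097 m
Sighting distance = 45.2778 * 5 = 226.3889 m
S = 1507.4097 + 226.3889 = 1733.8 m

1733.8


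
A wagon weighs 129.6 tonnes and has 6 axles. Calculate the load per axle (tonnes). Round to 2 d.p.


Load per axle = total weight / number of axles
Load = 129.6 / 6
Load = 21.60 tonnes

21.60


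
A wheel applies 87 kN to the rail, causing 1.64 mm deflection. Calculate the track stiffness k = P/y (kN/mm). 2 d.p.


Track stiffness k = P / y
k = 87 / 1.64
k = 53.05 kN/mm

53.05


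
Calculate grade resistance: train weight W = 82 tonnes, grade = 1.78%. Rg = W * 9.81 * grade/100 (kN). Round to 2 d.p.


Rg = W * 9.81 * grade / 100
Rg = 82 * 9.81 * 1.78 / 100
Rg = 804.42 * 0.0178
Rg = 14.32 kN

14.32


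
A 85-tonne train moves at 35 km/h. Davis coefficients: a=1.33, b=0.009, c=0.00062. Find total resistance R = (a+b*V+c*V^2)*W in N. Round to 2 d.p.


b*V = 0.009 * 35 = 0.315
c*V^2 = 0.00062 * 1225 = 0.7595
R_per_t = 1.33 + 0.315 + 0.7595 = 2.4045 N/t
R_total = 2.4045 * 85 = 204.38 N

204.38


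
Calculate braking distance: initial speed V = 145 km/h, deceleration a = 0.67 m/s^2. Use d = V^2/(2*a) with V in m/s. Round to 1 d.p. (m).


Convert speed: V = 145 / 3.6 = 40.2778 m/s
V^2 = 1622.2994
d = 1622.2994 / (2 * 0.67)
d = 1622.2994 / 1.34
d = 1210.7 m

1210.7


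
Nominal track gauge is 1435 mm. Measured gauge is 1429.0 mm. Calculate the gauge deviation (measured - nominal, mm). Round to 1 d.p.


Deviation = measured - nominal
Deviation = 1429.0 - 1435
Deviation = -6.0 mm

-6.0


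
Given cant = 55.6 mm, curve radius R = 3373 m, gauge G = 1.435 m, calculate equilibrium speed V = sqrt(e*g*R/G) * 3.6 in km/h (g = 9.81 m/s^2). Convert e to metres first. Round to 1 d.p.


Convert cant: e = 55.6 mm = 0.0556 m
V_ms = sqrt(0.0556 * 9.81 * 3373 / 1.435)
V_ms = sqrt(1282.059671) = 35.8059 m/s
V = 35.8059 * 3.6 = 128.9 km/h

128.9


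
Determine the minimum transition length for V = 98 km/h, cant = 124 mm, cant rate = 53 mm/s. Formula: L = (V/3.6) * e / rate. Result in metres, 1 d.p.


Convert speed: V = 98 / 3.6 = 27.2222 m/s
L = 27.2222 * 124 / 53
L = 3375.5556 / 53
L = 63.7 m

63.7


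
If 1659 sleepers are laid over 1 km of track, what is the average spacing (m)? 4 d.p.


Spacing = 1000 m / number of sleepers
Spacing = 1000 / 1659
Spacing = 0.6028 m

0.6028


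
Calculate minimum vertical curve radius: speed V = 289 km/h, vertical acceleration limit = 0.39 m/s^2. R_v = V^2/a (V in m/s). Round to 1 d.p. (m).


Convert speed: V = 289 / 3.6 = 80.2778 m/s
V^2 = 6444.5216 m^2/s^2
R_v = 6444.5216 / 0.39
R_v = 16524.4 m

16524.4


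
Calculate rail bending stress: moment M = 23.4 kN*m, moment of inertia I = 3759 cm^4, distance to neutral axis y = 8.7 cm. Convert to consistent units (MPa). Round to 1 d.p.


Convert units:
M = 23.4 kN*m = 23400000 N*mm
y = 8.7 cm = 87 mm
I = 3759 cm^4 = 37590000 mm^4
sigma = 23400000 * 87 / 37590000
sigma = 54.2 MPa

54.2


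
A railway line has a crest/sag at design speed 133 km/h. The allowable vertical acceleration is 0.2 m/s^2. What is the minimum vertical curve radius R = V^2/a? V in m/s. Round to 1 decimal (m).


Convert speed: V = 133 / 3.6 = 36.9444 m/s
V^2 = 1364.892 m^2/s^2
R_v = 1364.892 / 0.2
R_v = 6824.5 m

6824.5


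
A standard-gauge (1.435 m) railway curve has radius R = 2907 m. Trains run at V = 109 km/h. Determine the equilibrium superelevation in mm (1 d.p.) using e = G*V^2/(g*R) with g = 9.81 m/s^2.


Convert speed: V = 109 / 3.6 = 30.2778 m/s
Apply formula: e = 1.435 * 30.2778^2 / (9.81 * 2907)
e = 1.435 * 916.7438 / 28517.67
e = 0.04613 m = 46.1 mm

46.1


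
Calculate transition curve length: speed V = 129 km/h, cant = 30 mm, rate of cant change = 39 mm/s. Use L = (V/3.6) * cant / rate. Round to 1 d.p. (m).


Convert speed: V = 129 / 3.6 = 35.8333 m/s
L = 35.8333 * 30 / 39
L = 1075.0 / 39
L = 27.6 m

27.6


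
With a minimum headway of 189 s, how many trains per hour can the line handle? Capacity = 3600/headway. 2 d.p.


Capacity = 3600 / headway
Capacity = 3600 / 189
Capacity = 19.05 trains/hour

19.05


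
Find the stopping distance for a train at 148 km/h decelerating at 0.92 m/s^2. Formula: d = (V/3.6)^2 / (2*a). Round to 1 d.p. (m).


Convert speed: V = 148 / 3.6 = 41.1111 m/s
V^2 = 1690.1235
d = 1690.1235 / (2 * 0.92)
d = 1690.1235 / 1.84
d = 918.5 m

918.5


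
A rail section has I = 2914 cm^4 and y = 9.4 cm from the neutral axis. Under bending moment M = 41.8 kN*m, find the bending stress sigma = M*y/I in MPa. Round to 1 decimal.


Convert units:
M = 41.8 kN*m = 41800000 N*mm
y = 9.4 cm = 94 mm
I = 2914 cm^4 = 29140000 mm^4
sigma = 41800000 * 94 / 29140000
sigma = 134.8 MPa

134.8


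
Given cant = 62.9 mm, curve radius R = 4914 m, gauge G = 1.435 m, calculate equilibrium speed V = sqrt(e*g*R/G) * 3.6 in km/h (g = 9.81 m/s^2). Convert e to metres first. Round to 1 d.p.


Convert cant: e = 62.9 mm = 0.0629 m
V_ms = sqrt(0.0629 * 9.81 * 4914 / 1.435)
V_ms = sqrt(2113.016576) = 45.9676 m/s
V = 45.9676 * 3.6 = 165.5 km/h

165.5


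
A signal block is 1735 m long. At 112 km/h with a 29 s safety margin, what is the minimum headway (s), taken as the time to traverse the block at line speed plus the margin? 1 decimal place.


V = 112 / 3.6 = 31.1111 m/s
Block traversal time = 1735 / 31.1111 = 55.7679 s
Headway = 55.7679 + 29
Headway = 84.8 s

84.8


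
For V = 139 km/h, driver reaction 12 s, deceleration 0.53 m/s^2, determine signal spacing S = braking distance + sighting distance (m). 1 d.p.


V = 139 / 3.6 = 38.6111 m/s
Braking distance = 38.6111^2 / (2*0.53) = 1406.432 m
Sighting distance = 38.6111 * 12 = 463.3333 m
S = 1406.432 + 463.3333 = 1869.8 m

1869.8


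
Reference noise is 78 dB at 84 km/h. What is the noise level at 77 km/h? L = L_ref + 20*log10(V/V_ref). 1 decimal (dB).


V/V_ref = 77 / 84 = 0.916667
log10(0.916667) = -0.037789
20 * -0.037789 = -0.7558
L = 78 + -0.7558 = 77.2 dB

77.2


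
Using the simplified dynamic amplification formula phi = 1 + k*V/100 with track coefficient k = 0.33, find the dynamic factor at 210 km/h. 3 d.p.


phi = 1 + k * V / 100
phi = 1 + 0.33 * 210 / 100
phi = 1 + 0.693
phi = 1.693

1.693


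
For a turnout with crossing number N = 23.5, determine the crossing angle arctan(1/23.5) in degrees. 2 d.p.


1/N = 1/23.5 = 0.042553
angle = arctan(0.042553) = 0.042528 rad
angle = 0.042528 * 180/pi = 2.44 degrees

2.44


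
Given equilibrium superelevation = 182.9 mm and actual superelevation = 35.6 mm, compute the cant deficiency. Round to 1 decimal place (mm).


Cant deficiency = equilibrium cant - actual cant
CD = 182.9 - 35.6
CD = 147.3 mm

147.3


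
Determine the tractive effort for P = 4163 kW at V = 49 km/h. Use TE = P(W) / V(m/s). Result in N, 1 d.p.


Convert: P = 4163 kW = 4163000 W
V = 49 / 3.6 = 13.6111 m/s
TE = 4163000 / 13.6111
TE = 305853.1 N

305853.1


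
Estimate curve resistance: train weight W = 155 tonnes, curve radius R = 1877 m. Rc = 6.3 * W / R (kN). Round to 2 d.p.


Rc = 6.3 * W / R
Rc = 6.3 * 155 / 1877
Rc = 976.5 / 1877
Rc = 0.52 kN

0.52


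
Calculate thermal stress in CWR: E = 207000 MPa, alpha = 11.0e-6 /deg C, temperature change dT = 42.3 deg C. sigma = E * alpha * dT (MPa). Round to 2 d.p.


sigma = E * alpha * dT
sigma = 207000 * 11.0e-6 * 42.3
sigma = 2.277 * 42.3
sigma = 96.32 MPa

96.32


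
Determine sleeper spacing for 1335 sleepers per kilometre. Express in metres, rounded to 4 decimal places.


Spacing = 1000 m / number of sleepers
Spacing = 1000 / 1335
Spacing = 0.7491 m

0.7491


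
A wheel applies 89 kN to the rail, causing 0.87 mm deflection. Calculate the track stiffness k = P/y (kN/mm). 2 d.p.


Track stiffness k = P / y
k = 89 / 0.87
k = 102.30 kN/mm

102.30


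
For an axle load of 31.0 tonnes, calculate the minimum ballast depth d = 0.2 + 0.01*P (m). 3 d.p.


d = 0.2 + 0.01 * 31.0
d = 0.2 + 0.31
d = 0.510 m

0.510


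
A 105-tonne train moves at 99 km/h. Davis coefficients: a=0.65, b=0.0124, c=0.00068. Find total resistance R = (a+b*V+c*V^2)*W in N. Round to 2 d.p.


b*V = 0.0124 * 99 = 1.2276
c*V^2 = 0.00068 * 9801 = 6.66468
R_per_t = 0.65 + 1.2276 + 6.66468 = 8.54228 N/t
R_total = 8.54228 * 105 = 896.94 N

896.94


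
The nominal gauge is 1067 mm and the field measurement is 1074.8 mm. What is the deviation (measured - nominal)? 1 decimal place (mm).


Deviation = measured - nominal
Deviation = 1074.8 - 1067
Deviation = 7.8 mm

7.8


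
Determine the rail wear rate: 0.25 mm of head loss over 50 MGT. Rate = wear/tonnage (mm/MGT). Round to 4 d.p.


Wear rate = total wear / cumulative tonnage
Rate = 0.25 / 50
Rate = 0.0050 mm/MGT

0.0050


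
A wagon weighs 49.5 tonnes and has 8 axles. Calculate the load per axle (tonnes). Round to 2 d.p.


Load per axle = total weight / number of axles
Load = 49.5 / 8
Load = 6.19 tonnes

6.19


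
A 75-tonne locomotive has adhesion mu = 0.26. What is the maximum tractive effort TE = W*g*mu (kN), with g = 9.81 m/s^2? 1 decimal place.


TE_max = W * g * mu
TE_max = 75 * 9.81 * 0.26
TE_max = 735.75 * 0.26
TE_max = 191.3 kN

191.3


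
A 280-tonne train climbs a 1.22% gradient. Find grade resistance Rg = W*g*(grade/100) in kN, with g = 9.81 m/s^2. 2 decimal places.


Rg = W * 9.81 * grade / 100
Rg = 280 * 9.81 * 1.22 / 100
Rg = 2746.8 * 0.0122
Rg = 33.51 kN

33.51


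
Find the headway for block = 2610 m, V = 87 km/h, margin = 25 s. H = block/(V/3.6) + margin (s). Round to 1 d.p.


V = 87 / 3.6 = 24.1667 m/s
Block traversal time = 2610 / 24.1667 = 108.0 s
Headway = 108.0 + 25
Headway = 133.0 s

133.0


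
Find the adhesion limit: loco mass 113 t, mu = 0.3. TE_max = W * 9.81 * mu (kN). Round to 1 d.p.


TE_max = W * g * mu
TE_max = 113 * 9.81 * 0.3
TE_max = 1108.53 * 0.3
TE_max = 332.6 kN

332.6


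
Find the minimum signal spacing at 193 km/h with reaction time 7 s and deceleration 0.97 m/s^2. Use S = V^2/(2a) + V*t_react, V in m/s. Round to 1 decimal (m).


V = 193 / 3.6 = 53.6111 m/s
Braking distance = 53.6111^2 / (2*0.97) = 1481.5213 m
Sighting distance = 53.6111 * 7 = 375.2778 m
S = 1481.5213 + 375.2778 = 1856.8 m

1856.8


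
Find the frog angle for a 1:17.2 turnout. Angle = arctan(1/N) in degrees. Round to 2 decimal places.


1/N = 1/17.2 = 0.05814
angle = arctan(0.05814) = 0.058074 rad
angle = 0.058074 * 180/pi = 3.33 degrees

3.33


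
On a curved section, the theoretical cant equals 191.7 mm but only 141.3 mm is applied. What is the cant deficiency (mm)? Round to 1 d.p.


Cant deficiency = equilibrium cant - actual cant
CD = 191.7 - 141.3
CD = 50.4 mm

50.4


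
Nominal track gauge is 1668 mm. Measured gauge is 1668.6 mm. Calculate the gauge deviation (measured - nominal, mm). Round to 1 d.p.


Deviation = measured - nominal
Deviation = 1668.6 - 1668
Deviation = 0.6 mm

0.6


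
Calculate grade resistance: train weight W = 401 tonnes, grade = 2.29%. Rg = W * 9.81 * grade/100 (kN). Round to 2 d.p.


Rg = W * 9.81 * grade / 100
Rg = 401 * 9.81 * 2.29 / 100
Rg = 3933.81 * 0.0229
Rg = 90.08 kN

90.08


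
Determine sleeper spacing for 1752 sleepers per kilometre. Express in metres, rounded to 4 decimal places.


Spacing = 1000 m / number of sleepers
Spacing = 1000 / 1752
Spacing = 0.5708 m

0.5708


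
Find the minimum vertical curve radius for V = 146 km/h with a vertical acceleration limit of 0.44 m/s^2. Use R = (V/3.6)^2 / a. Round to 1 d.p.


Convert speed: V = 146 / 3.6 = 40.5556 m/s
V^2 = 1644.7531 m^2/s^2
R_v = 1644.7531 / 0.44
R_v = 3738.1 m

3738.1


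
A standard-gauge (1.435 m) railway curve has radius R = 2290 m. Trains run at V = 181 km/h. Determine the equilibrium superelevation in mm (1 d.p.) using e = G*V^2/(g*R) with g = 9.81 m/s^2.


Convert speed: V = 181 / 3.6 = 50.2778 m/s
Apply formula: e = 1.435 * 50.2778^2 / (9.81 * 2290)
e = 1.435 * 2527.8549 / 22464.9
e = 0.161473 m = 161.5 mm

161.5


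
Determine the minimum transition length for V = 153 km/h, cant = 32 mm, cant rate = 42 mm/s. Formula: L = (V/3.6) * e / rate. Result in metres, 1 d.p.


Convert speed: V = 153 / 3.6 = 42.5 m/s
L = 42.5 * 32 / 42
L = 1360.0 / 42
L = 32.4 m

32.4


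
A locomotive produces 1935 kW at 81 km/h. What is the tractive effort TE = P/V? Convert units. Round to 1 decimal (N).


Convert: P = 1935 kW = 1935000 W
V = 81 / 3.6 = 22.5 m/s
TE = 1935000 / 22.5
TE = 86000.0 N

86000.0


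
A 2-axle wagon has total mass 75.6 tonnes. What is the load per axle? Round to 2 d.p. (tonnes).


Load per axle = total weight / number of axles
Load = 75.6 / 2
Load = 37.80 tonnes

37.80


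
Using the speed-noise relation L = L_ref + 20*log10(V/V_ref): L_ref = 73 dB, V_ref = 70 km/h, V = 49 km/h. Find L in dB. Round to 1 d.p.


V/V_ref = 49 / 70 = 0.7
log10(0.7) = -0.154902
20 * -0.154902 = -3.098
L = 73 + -3.098 = 69.9 dB

69.9


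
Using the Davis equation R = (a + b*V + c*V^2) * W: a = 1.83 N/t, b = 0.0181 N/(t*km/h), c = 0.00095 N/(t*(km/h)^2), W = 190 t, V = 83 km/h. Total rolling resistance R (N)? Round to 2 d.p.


b*V = 0.0181 * 83 = 1.5023
c*V^2 = 0.00095 * 6889 = 6.54455
R_per_t = 1.83 + 1.5023 + 6.54455 = 9.87685 N/t
R_total = 9.87685 * 190 = 1876.60 N

1876.60


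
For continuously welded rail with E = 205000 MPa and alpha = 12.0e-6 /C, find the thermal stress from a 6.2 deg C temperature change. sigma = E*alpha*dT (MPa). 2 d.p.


sigma = E * alpha * dT
sigma = 205000 * 12.0e-6 * 6.2
sigma = 2.46 * 6.2
sigma = 15.25 MPa

15.25


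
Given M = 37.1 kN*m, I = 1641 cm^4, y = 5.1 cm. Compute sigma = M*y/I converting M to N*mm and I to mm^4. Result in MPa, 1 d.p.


Convert units:
M = 37.1 kN*m = 37100000 N*mm
y = 5.1 cm = 51 mm
I = 1641 cm^4 = 16410000 mm^4
sigma = 37100000 * 51 / 16410000
sigma = 115.3 MPa

115.3


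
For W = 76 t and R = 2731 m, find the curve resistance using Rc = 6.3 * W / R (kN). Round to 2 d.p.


Rc = 6.3 * W / R
Rc = 6.3 * 76 / 2731
Rc = 478.8 / 2731
Rc = 0.18 kN

0.18


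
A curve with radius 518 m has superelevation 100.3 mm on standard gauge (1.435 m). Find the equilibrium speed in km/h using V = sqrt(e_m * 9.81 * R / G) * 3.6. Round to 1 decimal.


Convert cant: e = 100.3 mm = 0.1003 m
V_ms = sqrt(0.1003 * 9.81 * 518 / 1.435)
V_ms = sqrt(355.179424) = 18.8462 m/s
V = 18.8462 * 3.6 = 67.8 km/h

67.8


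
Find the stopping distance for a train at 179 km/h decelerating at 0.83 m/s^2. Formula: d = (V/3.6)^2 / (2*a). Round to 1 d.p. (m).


Convert speed: V = 179 / 3.6 = 49.7222 m/s
V^2 = 2472.2994
d = 2472.2994 / (2 * 0.83)
d = 2472.2994 / 1.66
d = 1489.3 m

1489.3


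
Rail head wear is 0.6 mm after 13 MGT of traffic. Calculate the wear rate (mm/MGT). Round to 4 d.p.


Wear rate = total wear / cumulative tonnage
Rate = 0.6 / 13
Rate = 0.0462 mm/MGT

0.0462


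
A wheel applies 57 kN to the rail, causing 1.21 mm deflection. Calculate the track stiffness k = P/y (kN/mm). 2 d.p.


Track stiffness k = P / y
k = 57 / 1.21
k = 47.11 kN/mm

47.11


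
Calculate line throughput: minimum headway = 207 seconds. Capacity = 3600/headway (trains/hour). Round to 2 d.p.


Capacity = 3600 / headway
Capacity = 3600 / 207
Capacity = 17.39 trains/hour

17.39


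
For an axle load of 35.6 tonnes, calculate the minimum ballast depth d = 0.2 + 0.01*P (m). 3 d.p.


d = 0.2 + 0.01 * 35.6
d = 0.2 + 0.356
d = 0.556 m

0.556


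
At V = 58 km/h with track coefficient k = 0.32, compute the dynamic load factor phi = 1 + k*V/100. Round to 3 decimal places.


phi = 1 + k * V / 100
phi = 1 + 0.32 * 58 / 100
phi = 1 + 0.1856
phi = 1.186

1.186


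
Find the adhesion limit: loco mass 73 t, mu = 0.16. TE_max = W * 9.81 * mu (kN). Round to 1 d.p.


TE_max = W * g * mu
TE_max = 73 * 9.81 * 0.16
TE_max = 716.13 * 0.16
TE_max = 114.6 kN

114.6


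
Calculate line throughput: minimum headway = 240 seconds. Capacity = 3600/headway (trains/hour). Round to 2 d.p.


Capacity = 3600 / headway
Capacity = 3600 / 240
Capacity = 15.00 trains/hour

15.00
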